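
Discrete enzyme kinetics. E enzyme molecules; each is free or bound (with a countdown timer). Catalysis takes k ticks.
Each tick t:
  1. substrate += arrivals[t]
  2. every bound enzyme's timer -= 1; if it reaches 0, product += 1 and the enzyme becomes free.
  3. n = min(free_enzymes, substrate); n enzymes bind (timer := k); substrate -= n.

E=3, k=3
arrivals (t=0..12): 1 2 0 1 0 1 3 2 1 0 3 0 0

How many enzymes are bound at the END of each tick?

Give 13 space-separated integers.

Answer: 1 3 3 3 1 2 3 3 3 3 3 3 3

Derivation:
t=0: arr=1 -> substrate=0 bound=1 product=0
t=1: arr=2 -> substrate=0 bound=3 product=0
t=2: arr=0 -> substrate=0 bound=3 product=0
t=3: arr=1 -> substrate=0 bound=3 product=1
t=4: arr=0 -> substrate=0 bound=1 product=3
t=5: arr=1 -> substrate=0 bound=2 product=3
t=6: arr=3 -> substrate=1 bound=3 product=4
t=7: arr=2 -> substrate=3 bound=3 product=4
t=8: arr=1 -> substrate=3 bound=3 product=5
t=9: arr=0 -> substrate=1 bound=3 product=7
t=10: arr=3 -> substrate=4 bound=3 product=7
t=11: arr=0 -> substrate=3 bound=3 product=8
t=12: arr=0 -> substrate=1 bound=3 product=10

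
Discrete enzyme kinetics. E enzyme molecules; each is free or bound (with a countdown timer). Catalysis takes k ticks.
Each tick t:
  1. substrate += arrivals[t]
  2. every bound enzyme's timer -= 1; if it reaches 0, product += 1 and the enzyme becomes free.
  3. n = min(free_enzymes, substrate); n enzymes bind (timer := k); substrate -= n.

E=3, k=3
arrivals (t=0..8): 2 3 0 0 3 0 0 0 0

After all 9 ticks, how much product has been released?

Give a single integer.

Answer: 6

Derivation:
t=0: arr=2 -> substrate=0 bound=2 product=0
t=1: arr=3 -> substrate=2 bound=3 product=0
t=2: arr=0 -> substrate=2 bound=3 product=0
t=3: arr=0 -> substrate=0 bound=3 product=2
t=4: arr=3 -> substrate=2 bound=3 product=3
t=5: arr=0 -> substrate=2 bound=3 product=3
t=6: arr=0 -> substrate=0 bound=3 product=5
t=7: arr=0 -> substrate=0 bound=2 product=6
t=8: arr=0 -> substrate=0 bound=2 product=6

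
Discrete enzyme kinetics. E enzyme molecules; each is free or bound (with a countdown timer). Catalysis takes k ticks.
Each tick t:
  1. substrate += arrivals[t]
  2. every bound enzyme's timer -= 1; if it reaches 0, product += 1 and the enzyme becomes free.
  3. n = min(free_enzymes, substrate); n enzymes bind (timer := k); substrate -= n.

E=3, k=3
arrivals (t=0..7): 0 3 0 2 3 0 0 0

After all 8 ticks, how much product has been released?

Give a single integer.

t=0: arr=0 -> substrate=0 bound=0 product=0
t=1: arr=3 -> substrate=0 bound=3 product=0
t=2: arr=0 -> substrate=0 bound=3 product=0
t=3: arr=2 -> substrate=2 bound=3 product=0
t=4: arr=3 -> substrate=2 bound=3 product=3
t=5: arr=0 -> substrate=2 bound=3 product=3
t=6: arr=0 -> substrate=2 bound=3 product=3
t=7: arr=0 -> substrate=0 bound=2 product=6

Answer: 6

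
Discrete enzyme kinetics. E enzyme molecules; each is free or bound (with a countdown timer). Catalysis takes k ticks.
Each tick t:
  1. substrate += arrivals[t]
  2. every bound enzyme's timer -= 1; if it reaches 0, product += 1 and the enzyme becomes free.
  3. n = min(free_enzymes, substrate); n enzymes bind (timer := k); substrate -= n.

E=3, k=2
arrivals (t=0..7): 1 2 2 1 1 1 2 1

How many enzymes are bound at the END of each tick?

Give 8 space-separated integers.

Answer: 1 3 3 3 3 2 3 3

Derivation:
t=0: arr=1 -> substrate=0 bound=1 product=0
t=1: arr=2 -> substrate=0 bound=3 product=0
t=2: arr=2 -> substrate=1 bound=3 product=1
t=3: arr=1 -> substrate=0 bound=3 product=3
t=4: arr=1 -> substrate=0 bound=3 product=4
t=5: arr=1 -> substrate=0 bound=2 product=6
t=6: arr=2 -> substrate=0 bound=3 product=7
t=7: arr=1 -> substrate=0 bound=3 product=8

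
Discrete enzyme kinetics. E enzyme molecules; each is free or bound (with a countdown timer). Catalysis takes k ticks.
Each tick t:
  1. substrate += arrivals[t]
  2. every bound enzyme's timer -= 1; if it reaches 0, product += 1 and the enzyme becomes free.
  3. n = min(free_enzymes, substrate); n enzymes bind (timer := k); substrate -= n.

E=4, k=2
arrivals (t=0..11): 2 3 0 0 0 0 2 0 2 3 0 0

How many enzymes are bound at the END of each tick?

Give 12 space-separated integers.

t=0: arr=2 -> substrate=0 bound=2 product=0
t=1: arr=3 -> substrate=1 bound=4 product=0
t=2: arr=0 -> substrate=0 bound=3 product=2
t=3: arr=0 -> substrate=0 bound=1 product=4
t=4: arr=0 -> substrate=0 bound=0 product=5
t=5: arr=0 -> substrate=0 bound=0 product=5
t=6: arr=2 -> substrate=0 bound=2 product=5
t=7: arr=0 -> substrate=0 bound=2 product=5
t=8: arr=2 -> substrate=0 bound=2 product=7
t=9: arr=3 -> substrate=1 bound=4 product=7
t=10: arr=0 -> substrate=0 bound=3 product=9
t=11: arr=0 -> substrate=0 bound=1 product=11

Answer: 2 4 3 1 0 0 2 2 2 4 3 1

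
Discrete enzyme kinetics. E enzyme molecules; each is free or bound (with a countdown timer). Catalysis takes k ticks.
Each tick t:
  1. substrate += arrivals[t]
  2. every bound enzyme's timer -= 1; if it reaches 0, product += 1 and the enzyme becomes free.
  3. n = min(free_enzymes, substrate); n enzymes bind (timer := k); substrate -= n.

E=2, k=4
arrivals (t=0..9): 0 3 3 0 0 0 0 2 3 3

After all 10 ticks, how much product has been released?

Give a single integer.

Answer: 4

Derivation:
t=0: arr=0 -> substrate=0 bound=0 product=0
t=1: arr=3 -> substrate=1 bound=2 product=0
t=2: arr=3 -> substrate=4 bound=2 product=0
t=3: arr=0 -> substrate=4 bound=2 product=0
t=4: arr=0 -> substrate=4 bound=2 product=0
t=5: arr=0 -> substrate=2 bound=2 product=2
t=6: arr=0 -> substrate=2 bound=2 product=2
t=7: arr=2 -> substrate=4 bound=2 product=2
t=8: arr=3 -> substrate=7 bound=2 product=2
t=9: arr=3 -> substrate=8 bound=2 product=4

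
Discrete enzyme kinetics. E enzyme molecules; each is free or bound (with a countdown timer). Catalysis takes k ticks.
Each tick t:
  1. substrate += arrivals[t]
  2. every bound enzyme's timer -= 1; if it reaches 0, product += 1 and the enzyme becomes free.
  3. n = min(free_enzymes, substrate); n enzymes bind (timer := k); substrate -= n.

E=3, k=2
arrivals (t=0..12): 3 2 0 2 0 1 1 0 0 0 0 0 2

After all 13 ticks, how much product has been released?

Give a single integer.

Answer: 9

Derivation:
t=0: arr=3 -> substrate=0 bound=3 product=0
t=1: arr=2 -> substrate=2 bound=3 product=0
t=2: arr=0 -> substrate=0 bound=2 product=3
t=3: arr=2 -> substrate=1 bound=3 product=3
t=4: arr=0 -> substrate=0 bound=2 product=5
t=5: arr=1 -> substrate=0 bound=2 product=6
t=6: arr=1 -> substrate=0 bound=2 product=7
t=7: arr=0 -> substrate=0 bound=1 product=8
t=8: arr=0 -> substrate=0 bound=0 product=9
t=9: arr=0 -> substrate=0 bound=0 product=9
t=10: arr=0 -> substrate=0 bound=0 product=9
t=11: arr=0 -> substrate=0 bound=0 product=9
t=12: arr=2 -> substrate=0 bound=2 product=9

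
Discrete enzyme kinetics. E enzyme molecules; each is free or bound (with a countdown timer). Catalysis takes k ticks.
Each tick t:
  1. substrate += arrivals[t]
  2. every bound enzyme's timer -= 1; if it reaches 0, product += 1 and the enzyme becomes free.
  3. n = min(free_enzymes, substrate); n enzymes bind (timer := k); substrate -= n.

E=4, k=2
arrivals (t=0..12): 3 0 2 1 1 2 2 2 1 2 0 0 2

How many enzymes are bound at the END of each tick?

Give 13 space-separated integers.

Answer: 3 3 2 3 2 3 4 4 3 3 2 0 2

Derivation:
t=0: arr=3 -> substrate=0 bound=3 product=0
t=1: arr=0 -> substrate=0 bound=3 product=0
t=2: arr=2 -> substrate=0 bound=2 product=3
t=3: arr=1 -> substrate=0 bound=3 product=3
t=4: arr=1 -> substrate=0 bound=2 product=5
t=5: arr=2 -> substrate=0 bound=3 product=6
t=6: arr=2 -> substrate=0 bound=4 product=7
t=7: arr=2 -> substrate=0 bound=4 product=9
t=8: arr=1 -> substrate=0 bound=3 product=11
t=9: arr=2 -> substrate=0 bound=3 product=13
t=10: arr=0 -> substrate=0 bound=2 product=14
t=11: arr=0 -> substrate=0 bound=0 product=16
t=12: arr=2 -> substrate=0 bound=2 product=16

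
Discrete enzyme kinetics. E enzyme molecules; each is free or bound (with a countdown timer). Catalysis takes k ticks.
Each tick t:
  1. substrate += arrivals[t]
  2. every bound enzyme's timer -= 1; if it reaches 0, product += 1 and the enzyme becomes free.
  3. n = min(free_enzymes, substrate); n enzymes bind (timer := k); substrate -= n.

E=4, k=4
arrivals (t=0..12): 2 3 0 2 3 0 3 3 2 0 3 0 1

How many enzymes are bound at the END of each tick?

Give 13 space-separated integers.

Answer: 2 4 4 4 4 4 4 4 4 4 4 4 4

Derivation:
t=0: arr=2 -> substrate=0 bound=2 product=0
t=1: arr=3 -> substrate=1 bound=4 product=0
t=2: arr=0 -> substrate=1 bound=4 product=0
t=3: arr=2 -> substrate=3 bound=4 product=0
t=4: arr=3 -> substrate=4 bound=4 product=2
t=5: arr=0 -> substrate=2 bound=4 product=4
t=6: arr=3 -> substrate=5 bound=4 product=4
t=7: arr=3 -> substrate=8 bound=4 product=4
t=8: arr=2 -> substrate=8 bound=4 product=6
t=9: arr=0 -> substrate=6 bound=4 product=8
t=10: arr=3 -> substrate=9 bound=4 product=8
t=11: arr=0 -> substrate=9 bound=4 product=8
t=12: arr=1 -> substrate=8 bound=4 product=10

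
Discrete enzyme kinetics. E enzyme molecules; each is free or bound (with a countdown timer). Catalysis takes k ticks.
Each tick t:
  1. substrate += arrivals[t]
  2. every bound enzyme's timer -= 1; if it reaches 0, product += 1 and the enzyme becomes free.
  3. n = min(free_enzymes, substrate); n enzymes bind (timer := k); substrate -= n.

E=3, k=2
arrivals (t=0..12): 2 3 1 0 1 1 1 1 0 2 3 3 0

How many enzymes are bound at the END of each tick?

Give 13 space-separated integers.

t=0: arr=2 -> substrate=0 bound=2 product=0
t=1: arr=3 -> substrate=2 bound=3 product=0
t=2: arr=1 -> substrate=1 bound=3 product=2
t=3: arr=0 -> substrate=0 bound=3 product=3
t=4: arr=1 -> substrate=0 bound=2 product=5
t=5: arr=1 -> substrate=0 bound=2 product=6
t=6: arr=1 -> substrate=0 bound=2 product=7
t=7: arr=1 -> substrate=0 bound=2 product=8
t=8: arr=0 -> substrate=0 bound=1 product=9
t=9: arr=2 -> substrate=0 bound=2 product=10
t=10: arr=3 -> substrate=2 bound=3 product=10
t=11: arr=3 -> substrate=3 bound=3 product=12
t=12: arr=0 -> substrate=2 bound=3 product=13

Answer: 2 3 3 3 2 2 2 2 1 2 3 3 3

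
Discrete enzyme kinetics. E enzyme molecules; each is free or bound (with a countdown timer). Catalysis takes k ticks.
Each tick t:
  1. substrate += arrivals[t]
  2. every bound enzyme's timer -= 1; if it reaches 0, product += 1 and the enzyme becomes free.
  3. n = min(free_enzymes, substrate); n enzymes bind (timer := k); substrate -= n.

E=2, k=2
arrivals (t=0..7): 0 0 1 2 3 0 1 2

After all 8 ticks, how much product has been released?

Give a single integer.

t=0: arr=0 -> substrate=0 bound=0 product=0
t=1: arr=0 -> substrate=0 bound=0 product=0
t=2: arr=1 -> substrate=0 bound=1 product=0
t=3: arr=2 -> substrate=1 bound=2 product=0
t=4: arr=3 -> substrate=3 bound=2 product=1
t=5: arr=0 -> substrate=2 bound=2 product=2
t=6: arr=1 -> substrate=2 bound=2 product=3
t=7: arr=2 -> substrate=3 bound=2 product=4

Answer: 4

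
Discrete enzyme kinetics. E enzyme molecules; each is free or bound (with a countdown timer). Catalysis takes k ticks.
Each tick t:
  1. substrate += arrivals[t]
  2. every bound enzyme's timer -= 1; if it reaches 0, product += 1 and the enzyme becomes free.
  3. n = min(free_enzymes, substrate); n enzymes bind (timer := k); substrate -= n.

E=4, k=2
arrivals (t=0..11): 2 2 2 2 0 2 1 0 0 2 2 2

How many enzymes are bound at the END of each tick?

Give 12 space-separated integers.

Answer: 2 4 4 4 2 2 3 1 0 2 4 4

Derivation:
t=0: arr=2 -> substrate=0 bound=2 product=0
t=1: arr=2 -> substrate=0 bound=4 product=0
t=2: arr=2 -> substrate=0 bound=4 product=2
t=3: arr=2 -> substrate=0 bound=4 product=4
t=4: arr=0 -> substrate=0 bound=2 product=6
t=5: arr=2 -> substrate=0 bound=2 product=8
t=6: arr=1 -> substrate=0 bound=3 product=8
t=7: arr=0 -> substrate=0 bound=1 product=10
t=8: arr=0 -> substrate=0 bound=0 product=11
t=9: arr=2 -> substrate=0 bound=2 product=11
t=10: arr=2 -> substrate=0 bound=4 product=11
t=11: arr=2 -> substrate=0 bound=4 product=13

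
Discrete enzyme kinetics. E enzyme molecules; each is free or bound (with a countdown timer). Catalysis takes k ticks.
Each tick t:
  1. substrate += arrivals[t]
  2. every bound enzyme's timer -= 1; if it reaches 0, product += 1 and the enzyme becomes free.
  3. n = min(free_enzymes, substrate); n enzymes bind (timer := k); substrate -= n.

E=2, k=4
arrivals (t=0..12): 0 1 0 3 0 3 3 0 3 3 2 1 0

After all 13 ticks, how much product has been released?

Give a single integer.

Answer: 4

Derivation:
t=0: arr=0 -> substrate=0 bound=0 product=0
t=1: arr=1 -> substrate=0 bound=1 product=0
t=2: arr=0 -> substrate=0 bound=1 product=0
t=3: arr=3 -> substrate=2 bound=2 product=0
t=4: arr=0 -> substrate=2 bound=2 product=0
t=5: arr=3 -> substrate=4 bound=2 product=1
t=6: arr=3 -> substrate=7 bound=2 product=1
t=7: arr=0 -> substrate=6 bound=2 product=2
t=8: arr=3 -> substrate=9 bound=2 product=2
t=9: arr=3 -> substrate=11 bound=2 product=3
t=10: arr=2 -> substrate=13 bound=2 product=3
t=11: arr=1 -> substrate=13 bound=2 product=4
t=12: arr=0 -> substrate=13 bound=2 product=4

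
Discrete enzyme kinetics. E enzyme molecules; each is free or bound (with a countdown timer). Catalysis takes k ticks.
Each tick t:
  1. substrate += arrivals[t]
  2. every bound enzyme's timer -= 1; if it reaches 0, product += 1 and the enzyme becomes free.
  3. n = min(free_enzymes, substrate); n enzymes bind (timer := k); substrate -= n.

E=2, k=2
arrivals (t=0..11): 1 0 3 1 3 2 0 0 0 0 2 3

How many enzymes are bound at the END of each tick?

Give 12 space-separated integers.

t=0: arr=1 -> substrate=0 bound=1 product=0
t=1: arr=0 -> substrate=0 bound=1 product=0
t=2: arr=3 -> substrate=1 bound=2 product=1
t=3: arr=1 -> substrate=2 bound=2 product=1
t=4: arr=3 -> substrate=3 bound=2 product=3
t=5: arr=2 -> substrate=5 bound=2 product=3
t=6: arr=0 -> substrate=3 bound=2 product=5
t=7: arr=0 -> substrate=3 bound=2 product=5
t=8: arr=0 -> substrate=1 bound=2 product=7
t=9: arr=0 -> substrate=1 bound=2 product=7
t=10: arr=2 -> substrate=1 bound=2 product=9
t=11: arr=3 -> substrate=4 bound=2 product=9

Answer: 1 1 2 2 2 2 2 2 2 2 2 2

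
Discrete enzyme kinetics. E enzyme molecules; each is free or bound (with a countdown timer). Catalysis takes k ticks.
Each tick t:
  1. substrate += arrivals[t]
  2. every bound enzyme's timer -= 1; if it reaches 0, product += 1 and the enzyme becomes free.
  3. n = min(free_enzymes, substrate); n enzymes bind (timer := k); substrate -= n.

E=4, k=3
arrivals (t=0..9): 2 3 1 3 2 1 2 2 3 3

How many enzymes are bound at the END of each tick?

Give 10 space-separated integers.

t=0: arr=2 -> substrate=0 bound=2 product=0
t=1: arr=3 -> substrate=1 bound=4 product=0
t=2: arr=1 -> substrate=2 bound=4 product=0
t=3: arr=3 -> substrate=3 bound=4 product=2
t=4: arr=2 -> substrate=3 bound=4 product=4
t=5: arr=1 -> substrate=4 bound=4 product=4
t=6: arr=2 -> substrate=4 bound=4 product=6
t=7: arr=2 -> substrate=4 bound=4 product=8
t=8: arr=3 -> substrate=7 bound=4 product=8
t=9: arr=3 -> substrate=8 bound=4 product=10

Answer: 2 4 4 4 4 4 4 4 4 4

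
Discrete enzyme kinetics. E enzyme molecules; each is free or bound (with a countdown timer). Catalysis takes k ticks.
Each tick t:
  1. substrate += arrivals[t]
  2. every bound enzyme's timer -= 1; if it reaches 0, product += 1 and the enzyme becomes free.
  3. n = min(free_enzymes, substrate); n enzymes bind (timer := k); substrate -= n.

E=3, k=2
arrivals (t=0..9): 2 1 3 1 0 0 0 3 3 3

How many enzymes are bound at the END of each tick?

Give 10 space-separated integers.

t=0: arr=2 -> substrate=0 bound=2 product=0
t=1: arr=1 -> substrate=0 bound=3 product=0
t=2: arr=3 -> substrate=1 bound=3 product=2
t=3: arr=1 -> substrate=1 bound=3 product=3
t=4: arr=0 -> substrate=0 bound=2 product=5
t=5: arr=0 -> substrate=0 bound=1 product=6
t=6: arr=0 -> substrate=0 bound=0 product=7
t=7: arr=3 -> substrate=0 bound=3 product=7
t=8: arr=3 -> substrate=3 bound=3 product=7
t=9: arr=3 -> substrate=3 bound=3 product=10

Answer: 2 3 3 3 2 1 0 3 3 3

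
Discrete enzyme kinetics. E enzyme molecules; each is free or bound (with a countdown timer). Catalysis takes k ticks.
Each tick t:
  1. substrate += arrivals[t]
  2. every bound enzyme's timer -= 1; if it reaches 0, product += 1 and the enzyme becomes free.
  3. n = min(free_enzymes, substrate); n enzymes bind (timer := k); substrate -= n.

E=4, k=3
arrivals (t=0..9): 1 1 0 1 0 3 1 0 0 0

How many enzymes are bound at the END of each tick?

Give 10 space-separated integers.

Answer: 1 2 2 2 1 4 4 4 1 0

Derivation:
t=0: arr=1 -> substrate=0 bound=1 product=0
t=1: arr=1 -> substrate=0 bound=2 product=0
t=2: arr=0 -> substrate=0 bound=2 product=0
t=3: arr=1 -> substrate=0 bound=2 product=1
t=4: arr=0 -> substrate=0 bound=1 product=2
t=5: arr=3 -> substrate=0 bound=4 product=2
t=6: arr=1 -> substrate=0 bound=4 product=3
t=7: arr=0 -> substrate=0 bound=4 product=3
t=8: arr=0 -> substrate=0 bound=1 product=6
t=9: arr=0 -> substrate=0 bound=0 product=7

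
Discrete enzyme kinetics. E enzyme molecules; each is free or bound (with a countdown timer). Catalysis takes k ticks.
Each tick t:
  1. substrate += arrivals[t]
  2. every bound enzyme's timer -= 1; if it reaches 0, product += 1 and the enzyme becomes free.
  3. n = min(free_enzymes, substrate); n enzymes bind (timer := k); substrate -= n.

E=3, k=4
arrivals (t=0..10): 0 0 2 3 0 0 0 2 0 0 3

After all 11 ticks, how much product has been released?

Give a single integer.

t=0: arr=0 -> substrate=0 bound=0 product=0
t=1: arr=0 -> substrate=0 bound=0 product=0
t=2: arr=2 -> substrate=0 bound=2 product=0
t=3: arr=3 -> substrate=2 bound=3 product=0
t=4: arr=0 -> substrate=2 bound=3 product=0
t=5: arr=0 -> substrate=2 bound=3 product=0
t=6: arr=0 -> substrate=0 bound=3 product=2
t=7: arr=2 -> substrate=1 bound=3 product=3
t=8: arr=0 -> substrate=1 bound=3 product=3
t=9: arr=0 -> substrate=1 bound=3 product=3
t=10: arr=3 -> substrate=2 bound=3 product=5

Answer: 5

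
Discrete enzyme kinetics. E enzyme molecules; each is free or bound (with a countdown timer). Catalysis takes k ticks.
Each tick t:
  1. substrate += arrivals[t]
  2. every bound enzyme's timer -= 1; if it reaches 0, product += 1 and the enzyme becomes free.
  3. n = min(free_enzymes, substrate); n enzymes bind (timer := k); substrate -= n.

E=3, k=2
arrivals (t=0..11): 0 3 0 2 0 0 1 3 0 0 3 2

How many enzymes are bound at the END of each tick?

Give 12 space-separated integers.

Answer: 0 3 3 2 2 0 1 3 3 1 3 3

Derivation:
t=0: arr=0 -> substrate=0 bound=0 product=0
t=1: arr=3 -> substrate=0 bound=3 product=0
t=2: arr=0 -> substrate=0 bound=3 product=0
t=3: arr=2 -> substrate=0 bound=2 product=3
t=4: arr=0 -> substrate=0 bound=2 product=3
t=5: arr=0 -> substrate=0 bound=0 product=5
t=6: arr=1 -> substrate=0 bound=1 product=5
t=7: arr=3 -> substrate=1 bound=3 product=5
t=8: arr=0 -> substrate=0 bound=3 product=6
t=9: arr=0 -> substrate=0 bound=1 product=8
t=10: arr=3 -> substrate=0 bound=3 product=9
t=11: arr=2 -> substrate=2 bound=3 product=9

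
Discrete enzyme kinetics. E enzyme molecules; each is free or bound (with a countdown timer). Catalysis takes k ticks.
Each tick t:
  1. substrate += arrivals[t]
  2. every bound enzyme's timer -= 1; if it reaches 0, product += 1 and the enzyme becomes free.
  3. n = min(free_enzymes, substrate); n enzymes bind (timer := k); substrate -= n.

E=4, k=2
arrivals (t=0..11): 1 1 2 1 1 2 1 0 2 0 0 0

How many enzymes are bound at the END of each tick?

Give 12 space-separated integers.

t=0: arr=1 -> substrate=0 bound=1 product=0
t=1: arr=1 -> substrate=0 bound=2 product=0
t=2: arr=2 -> substrate=0 bound=3 product=1
t=3: arr=1 -> substrate=0 bound=3 product=2
t=4: arr=1 -> substrate=0 bound=2 product=4
t=5: arr=2 -> substrate=0 bound=3 product=5
t=6: arr=1 -> substrate=0 bound=3 product=6
t=7: arr=0 -> substrate=0 bound=1 product=8
t=8: arr=2 -> substrate=0 bound=2 product=9
t=9: arr=0 -> substrate=0 bound=2 product=9
t=10: arr=0 -> substrate=0 bound=0 product=11
t=11: arr=0 -> substrate=0 bound=0 product=11

Answer: 1 2 3 3 2 3 3 1 2 2 0 0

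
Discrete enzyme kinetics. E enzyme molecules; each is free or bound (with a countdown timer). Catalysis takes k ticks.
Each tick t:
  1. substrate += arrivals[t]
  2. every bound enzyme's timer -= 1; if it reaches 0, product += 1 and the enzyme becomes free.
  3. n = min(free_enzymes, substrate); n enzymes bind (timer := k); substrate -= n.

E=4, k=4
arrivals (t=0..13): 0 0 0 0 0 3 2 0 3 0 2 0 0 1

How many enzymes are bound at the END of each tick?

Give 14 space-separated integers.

t=0: arr=0 -> substrate=0 bound=0 product=0
t=1: arr=0 -> substrate=0 bound=0 product=0
t=2: arr=0 -> substrate=0 bound=0 product=0
t=3: arr=0 -> substrate=0 bound=0 product=0
t=4: arr=0 -> substrate=0 bound=0 product=0
t=5: arr=3 -> substrate=0 bound=3 product=0
t=6: arr=2 -> substrate=1 bound=4 product=0
t=7: arr=0 -> substrate=1 bound=4 product=0
t=8: arr=3 -> substrate=4 bound=4 product=0
t=9: arr=0 -> substrate=1 bound=4 product=3
t=10: arr=2 -> substrate=2 bound=4 product=4
t=11: arr=0 -> substrate=2 bound=4 product=4
t=12: arr=0 -> substrate=2 bound=4 product=4
t=13: arr=1 -> substrate=0 bound=4 product=7

Answer: 0 0 0 0 0 3 4 4 4 4 4 4 4 4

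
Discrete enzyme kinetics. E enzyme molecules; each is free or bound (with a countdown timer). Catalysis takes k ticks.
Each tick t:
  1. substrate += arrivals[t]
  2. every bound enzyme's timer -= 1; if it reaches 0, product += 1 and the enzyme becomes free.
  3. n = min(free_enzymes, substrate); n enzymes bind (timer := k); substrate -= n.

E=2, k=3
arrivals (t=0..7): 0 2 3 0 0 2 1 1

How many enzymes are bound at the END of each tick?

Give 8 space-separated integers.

Answer: 0 2 2 2 2 2 2 2

Derivation:
t=0: arr=0 -> substrate=0 bound=0 product=0
t=1: arr=2 -> substrate=0 bound=2 product=0
t=2: arr=3 -> substrate=3 bound=2 product=0
t=3: arr=0 -> substrate=3 bound=2 product=0
t=4: arr=0 -> substrate=1 bound=2 product=2
t=5: arr=2 -> substrate=3 bound=2 product=2
t=6: arr=1 -> substrate=4 bound=2 product=2
t=7: arr=1 -> substrate=3 bound=2 product=4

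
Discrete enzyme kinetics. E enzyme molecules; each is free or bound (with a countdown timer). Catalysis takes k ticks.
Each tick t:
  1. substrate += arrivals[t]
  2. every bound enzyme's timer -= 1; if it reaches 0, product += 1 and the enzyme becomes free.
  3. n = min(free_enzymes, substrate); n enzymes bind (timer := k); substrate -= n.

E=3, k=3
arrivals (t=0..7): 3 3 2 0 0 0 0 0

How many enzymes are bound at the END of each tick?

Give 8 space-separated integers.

t=0: arr=3 -> substrate=0 bound=3 product=0
t=1: arr=3 -> substrate=3 bound=3 product=0
t=2: arr=2 -> substrate=5 bound=3 product=0
t=3: arr=0 -> substrate=2 bound=3 product=3
t=4: arr=0 -> substrate=2 bound=3 product=3
t=5: arr=0 -> substrate=2 bound=3 product=3
t=6: arr=0 -> substrate=0 bound=2 product=6
t=7: arr=0 -> substrate=0 bound=2 product=6

Answer: 3 3 3 3 3 3 2 2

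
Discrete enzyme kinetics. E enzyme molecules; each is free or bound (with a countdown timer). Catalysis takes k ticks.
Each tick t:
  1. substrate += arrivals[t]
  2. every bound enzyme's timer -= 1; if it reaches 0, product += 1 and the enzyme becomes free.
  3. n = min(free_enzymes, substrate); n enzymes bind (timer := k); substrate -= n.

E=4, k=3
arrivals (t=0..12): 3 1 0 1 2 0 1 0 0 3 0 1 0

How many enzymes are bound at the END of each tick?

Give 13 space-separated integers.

t=0: arr=3 -> substrate=0 bound=3 product=0
t=1: arr=1 -> substrate=0 bound=4 product=0
t=2: arr=0 -> substrate=0 bound=4 product=0
t=3: arr=1 -> substrate=0 bound=2 product=3
t=4: arr=2 -> substrate=0 bound=3 product=4
t=5: arr=0 -> substrate=0 bound=3 product=4
t=6: arr=1 -> substrate=0 bound=3 product=5
t=7: arr=0 -> substrate=0 bound=1 product=7
t=8: arr=0 -> substrate=0 bound=1 product=7
t=9: arr=3 -> substrate=0 bound=3 product=8
t=10: arr=0 -> substrate=0 bound=3 product=8
t=11: arr=1 -> substrate=0 bound=4 product=8
t=12: arr=0 -> substrate=0 bound=1 product=11

Answer: 3 4 4 2 3 3 3 1 1 3 3 4 1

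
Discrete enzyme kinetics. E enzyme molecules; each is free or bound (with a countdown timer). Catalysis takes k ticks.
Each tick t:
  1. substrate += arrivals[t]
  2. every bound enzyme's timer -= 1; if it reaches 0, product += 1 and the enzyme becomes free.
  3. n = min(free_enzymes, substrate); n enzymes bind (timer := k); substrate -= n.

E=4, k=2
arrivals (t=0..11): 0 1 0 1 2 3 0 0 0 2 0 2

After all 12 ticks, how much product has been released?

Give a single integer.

t=0: arr=0 -> substrate=0 bound=0 product=0
t=1: arr=1 -> substrate=0 bound=1 product=0
t=2: arr=0 -> substrate=0 bound=1 product=0
t=3: arr=1 -> substrate=0 bound=1 product=1
t=4: arr=2 -> substrate=0 bound=3 product=1
t=5: arr=3 -> substrate=1 bound=4 product=2
t=6: arr=0 -> substrate=0 bound=3 product=4
t=7: arr=0 -> substrate=0 bound=1 product=6
t=8: arr=0 -> substrate=0 bound=0 product=7
t=9: arr=2 -> substrate=0 bound=2 product=7
t=10: arr=0 -> substrate=0 bound=2 product=7
t=11: arr=2 -> substrate=0 bound=2 product=9

Answer: 9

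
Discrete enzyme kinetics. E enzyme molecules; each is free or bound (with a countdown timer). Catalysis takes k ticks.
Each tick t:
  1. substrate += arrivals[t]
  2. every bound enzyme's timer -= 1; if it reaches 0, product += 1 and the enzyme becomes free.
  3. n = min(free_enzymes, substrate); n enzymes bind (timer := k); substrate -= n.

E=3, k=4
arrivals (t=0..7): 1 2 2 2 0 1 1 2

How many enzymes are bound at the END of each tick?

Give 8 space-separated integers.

Answer: 1 3 3 3 3 3 3 3

Derivation:
t=0: arr=1 -> substrate=0 bound=1 product=0
t=1: arr=2 -> substrate=0 bound=3 product=0
t=2: arr=2 -> substrate=2 bound=3 product=0
t=3: arr=2 -> substrate=4 bound=3 product=0
t=4: arr=0 -> substrate=3 bound=3 product=1
t=5: arr=1 -> substrate=2 bound=3 product=3
t=6: arr=1 -> substrate=3 bound=3 product=3
t=7: arr=2 -> substrate=5 bound=3 product=3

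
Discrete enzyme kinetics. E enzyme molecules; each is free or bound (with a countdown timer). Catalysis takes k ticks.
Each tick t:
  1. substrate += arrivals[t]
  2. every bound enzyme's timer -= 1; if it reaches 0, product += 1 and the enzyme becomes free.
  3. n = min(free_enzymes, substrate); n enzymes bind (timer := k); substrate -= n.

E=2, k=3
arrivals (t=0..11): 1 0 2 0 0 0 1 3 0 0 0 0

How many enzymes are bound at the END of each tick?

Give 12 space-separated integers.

Answer: 1 1 2 2 2 1 1 2 2 2 2 2

Derivation:
t=0: arr=1 -> substrate=0 bound=1 product=0
t=1: arr=0 -> substrate=0 bound=1 product=0
t=2: arr=2 -> substrate=1 bound=2 product=0
t=3: arr=0 -> substrate=0 bound=2 product=1
t=4: arr=0 -> substrate=0 bound=2 product=1
t=5: arr=0 -> substrate=0 bound=1 product=2
t=6: arr=1 -> substrate=0 bound=1 product=3
t=7: arr=3 -> substrate=2 bound=2 product=3
t=8: arr=0 -> substrate=2 bound=2 product=3
t=9: arr=0 -> substrate=1 bound=2 product=4
t=10: arr=0 -> substrate=0 bound=2 product=5
t=11: arr=0 -> substrate=0 bound=2 product=5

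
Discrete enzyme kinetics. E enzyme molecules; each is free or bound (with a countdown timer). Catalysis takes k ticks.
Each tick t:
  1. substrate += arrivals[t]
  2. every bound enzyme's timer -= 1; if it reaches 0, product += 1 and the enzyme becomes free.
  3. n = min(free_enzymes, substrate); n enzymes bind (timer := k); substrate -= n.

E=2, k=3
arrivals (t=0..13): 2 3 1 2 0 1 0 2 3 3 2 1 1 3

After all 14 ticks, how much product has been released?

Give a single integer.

t=0: arr=2 -> substrate=0 bound=2 product=0
t=1: arr=3 -> substrate=3 bound=2 product=0
t=2: arr=1 -> substrate=4 bound=2 product=0
t=3: arr=2 -> substrate=4 bound=2 product=2
t=4: arr=0 -> substrate=4 bound=2 product=2
t=5: arr=1 -> substrate=5 bound=2 product=2
t=6: arr=0 -> substrate=3 bound=2 product=4
t=7: arr=2 -> substrate=5 bound=2 product=4
t=8: arr=3 -> substrate=8 bound=2 product=4
t=9: arr=3 -> substrate=9 bound=2 product=6
t=10: arr=2 -> substrate=11 bound=2 product=6
t=11: arr=1 -> substrate=12 bound=2 product=6
t=12: arr=1 -> substrate=11 bound=2 product=8
t=13: arr=3 -> substrate=14 bound=2 product=8

Answer: 8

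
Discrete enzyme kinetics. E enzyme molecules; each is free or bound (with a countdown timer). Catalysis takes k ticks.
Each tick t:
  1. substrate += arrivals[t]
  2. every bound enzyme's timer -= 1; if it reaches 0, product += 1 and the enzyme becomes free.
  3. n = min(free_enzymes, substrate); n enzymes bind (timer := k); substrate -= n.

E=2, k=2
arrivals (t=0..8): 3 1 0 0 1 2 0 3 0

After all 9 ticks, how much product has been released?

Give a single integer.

t=0: arr=3 -> substrate=1 bound=2 product=0
t=1: arr=1 -> substrate=2 bound=2 product=0
t=2: arr=0 -> substrate=0 bound=2 product=2
t=3: arr=0 -> substrate=0 bound=2 product=2
t=4: arr=1 -> substrate=0 bound=1 product=4
t=5: arr=2 -> substrate=1 bound=2 product=4
t=6: arr=0 -> substrate=0 bound=2 product=5
t=7: arr=3 -> substrate=2 bound=2 product=6
t=8: arr=0 -> substrate=1 bound=2 product=7

Answer: 7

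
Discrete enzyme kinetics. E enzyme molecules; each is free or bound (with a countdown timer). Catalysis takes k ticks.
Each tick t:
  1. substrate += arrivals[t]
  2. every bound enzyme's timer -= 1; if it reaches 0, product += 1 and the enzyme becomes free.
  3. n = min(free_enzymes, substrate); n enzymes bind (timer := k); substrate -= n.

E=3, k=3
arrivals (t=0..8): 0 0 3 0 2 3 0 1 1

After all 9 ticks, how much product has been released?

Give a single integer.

t=0: arr=0 -> substrate=0 bound=0 product=0
t=1: arr=0 -> substrate=0 bound=0 product=0
t=2: arr=3 -> substrate=0 bound=3 product=0
t=3: arr=0 -> substrate=0 bound=3 product=0
t=4: arr=2 -> substrate=2 bound=3 product=0
t=5: arr=3 -> substrate=2 bound=3 product=3
t=6: arr=0 -> substrate=2 bound=3 product=3
t=7: arr=1 -> substrate=3 bound=3 product=3
t=8: arr=1 -> substrate=1 bound=3 product=6

Answer: 6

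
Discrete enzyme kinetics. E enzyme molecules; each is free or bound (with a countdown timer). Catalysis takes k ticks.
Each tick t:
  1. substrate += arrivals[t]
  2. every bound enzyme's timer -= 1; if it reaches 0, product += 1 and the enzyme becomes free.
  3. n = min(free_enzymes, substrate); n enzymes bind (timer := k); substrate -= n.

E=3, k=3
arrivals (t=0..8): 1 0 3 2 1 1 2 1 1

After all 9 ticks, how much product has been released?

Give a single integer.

t=0: arr=1 -> substrate=0 bound=1 product=0
t=1: arr=0 -> substrate=0 bound=1 product=0
t=2: arr=3 -> substrate=1 bound=3 product=0
t=3: arr=2 -> substrate=2 bound=3 product=1
t=4: arr=1 -> substrate=3 bound=3 product=1
t=5: arr=1 -> substrate=2 bound=3 product=3
t=6: arr=2 -> substrate=3 bound=3 product=4
t=7: arr=1 -> substrate=4 bound=3 product=4
t=8: arr=1 -> substrate=3 bound=3 product=6

Answer: 6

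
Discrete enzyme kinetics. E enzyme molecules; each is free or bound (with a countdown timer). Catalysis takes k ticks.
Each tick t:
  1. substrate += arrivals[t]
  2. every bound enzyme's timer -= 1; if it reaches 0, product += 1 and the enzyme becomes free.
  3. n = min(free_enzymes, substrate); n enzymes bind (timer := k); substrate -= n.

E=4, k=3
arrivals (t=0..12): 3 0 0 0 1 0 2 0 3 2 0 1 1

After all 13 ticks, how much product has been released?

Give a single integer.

t=0: arr=3 -> substrate=0 bound=3 product=0
t=1: arr=0 -> substrate=0 bound=3 product=0
t=2: arr=0 -> substrate=0 bound=3 product=0
t=3: arr=0 -> substrate=0 bound=0 product=3
t=4: arr=1 -> substrate=0 bound=1 product=3
t=5: arr=0 -> substrate=0 bound=1 product=3
t=6: arr=2 -> substrate=0 bound=3 product=3
t=7: arr=0 -> substrate=0 bound=2 product=4
t=8: arr=3 -> substrate=1 bound=4 product=4
t=9: arr=2 -> substrate=1 bound=4 product=6
t=10: arr=0 -> substrate=1 bound=4 product=6
t=11: arr=1 -> substrate=0 bound=4 product=8
t=12: arr=1 -> substrate=0 bound=3 product=10

Answer: 10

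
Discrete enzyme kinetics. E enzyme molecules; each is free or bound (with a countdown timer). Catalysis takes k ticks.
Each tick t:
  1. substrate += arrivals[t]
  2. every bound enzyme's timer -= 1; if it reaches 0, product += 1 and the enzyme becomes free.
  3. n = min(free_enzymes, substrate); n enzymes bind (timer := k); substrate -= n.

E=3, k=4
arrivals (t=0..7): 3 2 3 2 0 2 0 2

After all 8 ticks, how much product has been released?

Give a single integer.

t=0: arr=3 -> substrate=0 bound=3 product=0
t=1: arr=2 -> substrate=2 bound=3 product=0
t=2: arr=3 -> substrate=5 bound=3 product=0
t=3: arr=2 -> substrate=7 bound=3 product=0
t=4: arr=0 -> substrate=4 bound=3 product=3
t=5: arr=2 -> substrate=6 bound=3 product=3
t=6: arr=0 -> substrate=6 bound=3 product=3
t=7: arr=2 -> substrate=8 bound=3 product=3

Answer: 3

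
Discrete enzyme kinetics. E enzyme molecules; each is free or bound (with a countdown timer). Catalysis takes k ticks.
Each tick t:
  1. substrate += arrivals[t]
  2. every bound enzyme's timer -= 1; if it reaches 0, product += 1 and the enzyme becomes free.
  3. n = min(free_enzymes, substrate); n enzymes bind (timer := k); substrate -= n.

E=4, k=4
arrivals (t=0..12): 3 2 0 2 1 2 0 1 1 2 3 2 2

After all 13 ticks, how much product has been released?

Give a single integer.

t=0: arr=3 -> substrate=0 bound=3 product=0
t=1: arr=2 -> substrate=1 bound=4 product=0
t=2: arr=0 -> substrate=1 bound=4 product=0
t=3: arr=2 -> substrate=3 bound=4 product=0
t=4: arr=1 -> substrate=1 bound=4 product=3
t=5: arr=2 -> substrate=2 bound=4 product=4
t=6: arr=0 -> substrate=2 bound=4 product=4
t=7: arr=1 -> substrate=3 bound=4 product=4
t=8: arr=1 -> substrate=1 bound=4 product=7
t=9: arr=2 -> substrate=2 bound=4 product=8
t=10: arr=3 -> substrate=5 bound=4 product=8
t=11: arr=2 -> substrate=7 bound=4 product=8
t=12: arr=2 -> substrate=6 bound=4 product=11

Answer: 11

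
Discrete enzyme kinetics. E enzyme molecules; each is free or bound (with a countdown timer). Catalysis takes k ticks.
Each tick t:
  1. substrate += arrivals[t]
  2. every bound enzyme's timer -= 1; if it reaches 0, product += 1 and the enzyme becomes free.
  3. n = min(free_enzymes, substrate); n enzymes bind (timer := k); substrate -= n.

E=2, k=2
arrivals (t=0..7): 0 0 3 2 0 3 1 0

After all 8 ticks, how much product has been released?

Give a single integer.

Answer: 4

Derivation:
t=0: arr=0 -> substrate=0 bound=0 product=0
t=1: arr=0 -> substrate=0 bound=0 product=0
t=2: arr=3 -> substrate=1 bound=2 product=0
t=3: arr=2 -> substrate=3 bound=2 product=0
t=4: arr=0 -> substrate=1 bound=2 product=2
t=5: arr=3 -> substrate=4 bound=2 product=2
t=6: arr=1 -> substrate=3 bound=2 product=4
t=7: arr=0 -> substrate=3 bound=2 product=4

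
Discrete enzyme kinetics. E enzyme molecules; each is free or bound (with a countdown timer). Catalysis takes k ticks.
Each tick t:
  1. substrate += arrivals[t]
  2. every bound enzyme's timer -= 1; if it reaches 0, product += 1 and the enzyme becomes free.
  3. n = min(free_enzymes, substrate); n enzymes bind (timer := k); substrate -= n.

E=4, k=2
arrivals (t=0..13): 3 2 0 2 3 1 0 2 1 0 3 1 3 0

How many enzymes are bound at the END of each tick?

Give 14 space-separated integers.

Answer: 3 4 2 3 4 4 2 2 3 1 3 4 4 3

Derivation:
t=0: arr=3 -> substrate=0 bound=3 product=0
t=1: arr=2 -> substrate=1 bound=4 product=0
t=2: arr=0 -> substrate=0 bound=2 product=3
t=3: arr=2 -> substrate=0 bound=3 product=4
t=4: arr=3 -> substrate=1 bound=4 product=5
t=5: arr=1 -> substrate=0 bound=4 product=7
t=6: arr=0 -> substrate=0 bound=2 product=9
t=7: arr=2 -> substrate=0 bound=2 product=11
t=8: arr=1 -> substrate=0 bound=3 product=11
t=9: arr=0 -> substrate=0 bound=1 product=13
t=10: arr=3 -> substrate=0 bound=3 product=14
t=11: arr=1 -> substrate=0 bound=4 product=14
t=12: arr=3 -> substrate=0 bound=4 product=17
t=13: arr=0 -> substrate=0 bound=3 product=18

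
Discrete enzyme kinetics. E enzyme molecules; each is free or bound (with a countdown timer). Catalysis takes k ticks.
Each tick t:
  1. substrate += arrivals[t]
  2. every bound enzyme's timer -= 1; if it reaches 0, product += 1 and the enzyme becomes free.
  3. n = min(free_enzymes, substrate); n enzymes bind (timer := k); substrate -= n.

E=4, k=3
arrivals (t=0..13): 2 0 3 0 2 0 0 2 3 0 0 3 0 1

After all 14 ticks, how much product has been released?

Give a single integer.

t=0: arr=2 -> substrate=0 bound=2 product=0
t=1: arr=0 -> substrate=0 bound=2 product=0
t=2: arr=3 -> substrate=1 bound=4 product=0
t=3: arr=0 -> substrate=0 bound=3 product=2
t=4: arr=2 -> substrate=1 bound=4 product=2
t=5: arr=0 -> substrate=0 bound=3 product=4
t=6: arr=0 -> substrate=0 bound=2 product=5
t=7: arr=2 -> substrate=0 bound=3 product=6
t=8: arr=3 -> substrate=1 bound=4 product=7
t=9: arr=0 -> substrate=1 bound=4 product=7
t=10: arr=0 -> substrate=0 bound=3 product=9
t=11: arr=3 -> substrate=0 bound=4 product=11
t=12: arr=0 -> substrate=0 bound=4 product=11
t=13: arr=1 -> substrate=0 bound=4 product=12

Answer: 12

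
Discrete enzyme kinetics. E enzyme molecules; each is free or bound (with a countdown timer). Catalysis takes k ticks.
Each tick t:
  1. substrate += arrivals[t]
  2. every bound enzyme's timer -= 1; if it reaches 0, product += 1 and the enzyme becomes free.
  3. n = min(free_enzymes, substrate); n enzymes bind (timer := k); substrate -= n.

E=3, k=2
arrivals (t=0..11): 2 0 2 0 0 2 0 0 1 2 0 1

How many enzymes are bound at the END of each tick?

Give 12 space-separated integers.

Answer: 2 2 2 2 0 2 2 0 1 3 2 1

Derivation:
t=0: arr=2 -> substrate=0 bound=2 product=0
t=1: arr=0 -> substrate=0 bound=2 product=0
t=2: arr=2 -> substrate=0 bound=2 product=2
t=3: arr=0 -> substrate=0 bound=2 product=2
t=4: arr=0 -> substrate=0 bound=0 product=4
t=5: arr=2 -> substrate=0 bound=2 product=4
t=6: arr=0 -> substrate=0 bound=2 product=4
t=7: arr=0 -> substrate=0 bound=0 product=6
t=8: arr=1 -> substrate=0 bound=1 product=6
t=9: arr=2 -> substrate=0 bound=3 product=6
t=10: arr=0 -> substrate=0 bound=2 product=7
t=11: arr=1 -> substrate=0 bound=1 product=9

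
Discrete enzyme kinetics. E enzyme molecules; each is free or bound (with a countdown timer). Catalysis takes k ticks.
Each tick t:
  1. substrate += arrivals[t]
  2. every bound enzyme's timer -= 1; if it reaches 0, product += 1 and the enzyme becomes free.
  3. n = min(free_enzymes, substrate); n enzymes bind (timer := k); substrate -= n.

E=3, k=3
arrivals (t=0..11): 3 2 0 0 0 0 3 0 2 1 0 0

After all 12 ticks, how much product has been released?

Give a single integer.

t=0: arr=3 -> substrate=0 bound=3 product=0
t=1: arr=2 -> substrate=2 bound=3 product=0
t=2: arr=0 -> substrate=2 bound=3 product=0
t=3: arr=0 -> substrate=0 bound=2 product=3
t=4: arr=0 -> substrate=0 bound=2 product=3
t=5: arr=0 -> substrate=0 bound=2 product=3
t=6: arr=3 -> substrate=0 bound=3 product=5
t=7: arr=0 -> substrate=0 bound=3 product=5
t=8: arr=2 -> substrate=2 bound=3 product=5
t=9: arr=1 -> substrate=0 bound=3 product=8
t=10: arr=0 -> substrate=0 bound=3 product=8
t=11: arr=0 -> substrate=0 bound=3 product=8

Answer: 8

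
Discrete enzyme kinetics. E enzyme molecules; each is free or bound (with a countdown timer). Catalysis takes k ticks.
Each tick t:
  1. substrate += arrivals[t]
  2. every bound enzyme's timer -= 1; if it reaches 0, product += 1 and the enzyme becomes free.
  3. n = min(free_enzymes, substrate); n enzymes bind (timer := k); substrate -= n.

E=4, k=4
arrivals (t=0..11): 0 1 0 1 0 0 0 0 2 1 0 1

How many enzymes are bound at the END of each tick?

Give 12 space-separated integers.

t=0: arr=0 -> substrate=0 bound=0 product=0
t=1: arr=1 -> substrate=0 bound=1 product=0
t=2: arr=0 -> substrate=0 bound=1 product=0
t=3: arr=1 -> substrate=0 bound=2 product=0
t=4: arr=0 -> substrate=0 bound=2 product=0
t=5: arr=0 -> substrate=0 bound=1 product=1
t=6: arr=0 -> substrate=0 bound=1 product=1
t=7: arr=0 -> substrate=0 bound=0 product=2
t=8: arr=2 -> substrate=0 bound=2 product=2
t=9: arr=1 -> substrate=0 bound=3 product=2
t=10: arr=0 -> substrate=0 bound=3 product=2
t=11: arr=1 -> substrate=0 bound=4 product=2

Answer: 0 1 1 2 2 1 1 0 2 3 3 4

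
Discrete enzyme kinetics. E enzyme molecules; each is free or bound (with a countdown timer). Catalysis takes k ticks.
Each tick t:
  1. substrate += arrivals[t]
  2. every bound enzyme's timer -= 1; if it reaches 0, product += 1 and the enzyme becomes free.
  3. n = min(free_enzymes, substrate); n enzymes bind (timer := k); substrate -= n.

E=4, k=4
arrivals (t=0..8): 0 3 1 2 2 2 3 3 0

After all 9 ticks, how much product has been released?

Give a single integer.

t=0: arr=0 -> substrate=0 bound=0 product=0
t=1: arr=3 -> substrate=0 bound=3 product=0
t=2: arr=1 -> substrate=0 bound=4 product=0
t=3: arr=2 -> substrate=2 bound=4 product=0
t=4: arr=2 -> substrate=4 bound=4 product=0
t=5: arr=2 -> substrate=3 bound=4 product=3
t=6: arr=3 -> substrate=5 bound=4 product=4
t=7: arr=3 -> substrate=8 bound=4 product=4
t=8: arr=0 -> substrate=8 bound=4 product=4

Answer: 4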